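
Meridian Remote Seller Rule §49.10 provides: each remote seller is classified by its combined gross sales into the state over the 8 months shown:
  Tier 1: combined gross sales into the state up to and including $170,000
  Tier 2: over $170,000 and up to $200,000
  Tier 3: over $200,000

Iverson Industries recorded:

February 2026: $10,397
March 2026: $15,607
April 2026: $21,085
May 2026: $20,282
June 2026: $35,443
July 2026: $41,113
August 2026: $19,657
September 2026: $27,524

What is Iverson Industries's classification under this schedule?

Combined gross sales into the state: $10,397 + $15,607 + $21,085 + $20,282 + $35,443 + $41,113 + $19,657 + $27,524 = $191,108.
$170,000 < $191,108 ≤ $200,000, so Tier 2 applies.

Tier 2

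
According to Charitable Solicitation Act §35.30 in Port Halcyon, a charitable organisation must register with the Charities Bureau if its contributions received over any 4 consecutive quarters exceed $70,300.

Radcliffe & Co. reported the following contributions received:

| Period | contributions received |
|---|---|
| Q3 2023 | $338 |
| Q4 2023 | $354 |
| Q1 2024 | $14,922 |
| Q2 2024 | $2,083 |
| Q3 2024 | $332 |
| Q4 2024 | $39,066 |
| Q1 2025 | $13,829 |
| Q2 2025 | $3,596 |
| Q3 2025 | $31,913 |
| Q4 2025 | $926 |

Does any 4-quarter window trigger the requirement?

Yes

Q3 2023–Q2 2024: $338 + $354 + $14,922 + $2,083 = $17,697 (under)
Q4 2023–Q3 2024: $354 + $14,922 + $2,083 + $332 = $17,691 (under)
Q1 2024–Q4 2024: $14,922 + $2,083 + $332 + $39,066 = $56,403 (under)
Q2 2024–Q1 2025: $2,083 + $332 + $39,066 + $13,829 = $55,310 (under)
Q3 2024–Q2 2025: $332 + $39,066 + $13,829 + $3,596 = $56,823 (under)
Q4 2024–Q3 2025: $39,066 + $13,829 + $3,596 + $31,913 = $88,404 (over)
Q1 2025–Q4 2025: $13,829 + $3,596 + $31,913 + $926 = $50,264 (under)
At least one window exceeds $70,300.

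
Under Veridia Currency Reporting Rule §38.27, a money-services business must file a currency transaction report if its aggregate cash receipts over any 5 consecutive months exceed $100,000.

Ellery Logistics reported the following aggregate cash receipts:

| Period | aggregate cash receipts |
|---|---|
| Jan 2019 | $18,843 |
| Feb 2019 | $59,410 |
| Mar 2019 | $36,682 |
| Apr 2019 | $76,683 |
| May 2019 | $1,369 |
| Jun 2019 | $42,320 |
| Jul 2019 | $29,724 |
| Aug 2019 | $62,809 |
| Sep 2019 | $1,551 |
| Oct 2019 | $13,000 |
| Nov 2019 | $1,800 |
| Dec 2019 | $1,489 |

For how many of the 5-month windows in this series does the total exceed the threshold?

7

Jan 2019–May 2019: $18,843 + $59,410 + $36,682 + $76,683 + $1,369 = $192,987 (over)
Feb 2019–Jun 2019: $59,410 + $36,682 + $76,683 + $1,369 + $42,320 = $216,464 (over)
Mar 2019–Jul 2019: $36,682 + $76,683 + $1,369 + $42,320 + $29,724 = $186,778 (over)
Apr 2019–Aug 2019: $76,683 + $1,369 + $42,320 + $29,724 + $62,809 = $212,905 (over)
May 2019–Sep 2019: $1,369 + $42,320 + $29,724 + $62,809 + $1,551 = $137,773 (over)
Jun 2019–Oct 2019: $42,320 + $29,724 + $62,809 + $1,551 + $13,000 = $149,404 (over)
Jul 2019–Nov 2019: $29,724 + $62,809 + $1,551 + $13,000 + $1,800 = $108,884 (over)
Aug 2019–Dec 2019: $62,809 + $1,551 + $13,000 + $1,800 + $1,489 = $80,649 (under)
7 windows exceed the threshold.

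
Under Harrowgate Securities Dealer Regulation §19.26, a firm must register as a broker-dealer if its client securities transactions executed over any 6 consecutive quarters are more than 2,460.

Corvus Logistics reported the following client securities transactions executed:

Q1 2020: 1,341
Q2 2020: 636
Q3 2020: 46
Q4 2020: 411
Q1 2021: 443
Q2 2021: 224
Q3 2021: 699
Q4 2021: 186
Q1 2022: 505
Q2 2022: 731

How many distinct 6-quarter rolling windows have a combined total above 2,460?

Q1 2020–Q2 2021: 1,341 + 636 + 46 + 411 + 443 + 224 = 3,101 (over)
Q2 2020–Q3 2021: 636 + 46 + 411 + 443 + 224 + 699 = 2,459 (under)
Q3 2020–Q4 2021: 46 + 411 + 443 + 224 + 699 + 186 = 2,009 (under)
Q4 2020–Q1 2022: 411 + 443 + 224 + 699 + 186 + 505 = 2,468 (over)
Q1 2021–Q2 2022: 443 + 224 + 699 + 186 + 505 + 731 = 2,788 (over)
3 windows exceed the threshold.

3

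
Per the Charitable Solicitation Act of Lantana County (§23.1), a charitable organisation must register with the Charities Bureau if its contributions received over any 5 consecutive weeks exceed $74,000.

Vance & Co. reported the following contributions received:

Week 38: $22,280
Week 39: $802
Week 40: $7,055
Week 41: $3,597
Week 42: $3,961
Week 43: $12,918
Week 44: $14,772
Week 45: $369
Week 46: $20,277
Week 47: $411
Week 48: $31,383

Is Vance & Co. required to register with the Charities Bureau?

Week 38–Week 42: $22,280 + $802 + $7,055 + $3,597 + $3,961 = $37,695 (under)
Week 39–Week 43: $802 + $7,055 + $3,597 + $3,961 + $12,918 = $28,333 (under)
Week 40–Week 44: $7,055 + $3,597 + $3,961 + $12,918 + $14,772 = $42,303 (under)
Week 41–Week 45: $3,597 + $3,961 + $12,918 + $14,772 + $369 = $35,617 (under)
Week 42–Week 46: $3,961 + $12,918 + $14,772 + $369 + $20,277 = $52,297 (under)
Week 43–Week 47: $12,918 + $14,772 + $369 + $20,277 + $411 = $48,747 (under)
Week 44–Week 48: $14,772 + $369 + $20,277 + $411 + $31,383 = $67,212 (under)
No window exceeds $74,000.

No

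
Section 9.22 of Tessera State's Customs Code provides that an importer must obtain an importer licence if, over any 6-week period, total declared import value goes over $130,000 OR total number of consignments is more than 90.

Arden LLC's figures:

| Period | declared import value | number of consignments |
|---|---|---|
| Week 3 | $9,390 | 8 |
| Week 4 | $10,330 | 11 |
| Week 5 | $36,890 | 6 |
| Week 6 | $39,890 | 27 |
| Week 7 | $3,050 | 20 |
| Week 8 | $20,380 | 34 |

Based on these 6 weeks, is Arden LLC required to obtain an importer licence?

Total declared import value: $9,390 + $10,330 + $36,890 + $39,890 + $3,050 + $20,380 = $119,930 (≤ $130,000).
Total number of consignments: 8 + 11 + 6 + 27 + 20 + 34 = 106 (> 90).
The test is 'or': at least one threshold is exceeded.

Yes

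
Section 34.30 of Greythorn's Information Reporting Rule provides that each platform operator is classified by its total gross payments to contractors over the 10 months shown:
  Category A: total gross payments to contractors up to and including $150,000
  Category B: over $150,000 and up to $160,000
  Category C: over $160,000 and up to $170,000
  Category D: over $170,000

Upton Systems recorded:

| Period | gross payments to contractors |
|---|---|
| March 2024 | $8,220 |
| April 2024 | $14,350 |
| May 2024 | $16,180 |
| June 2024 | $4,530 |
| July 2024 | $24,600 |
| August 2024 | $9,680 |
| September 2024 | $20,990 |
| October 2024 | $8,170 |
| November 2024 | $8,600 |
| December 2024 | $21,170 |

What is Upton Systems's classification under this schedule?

Category A

Total gross payments to contractors: $8,220 + $14,350 + $16,180 + $4,530 + $24,600 + $9,680 + $20,990 + $8,170 + $8,600 + $21,170 = $136,490.
$136,490 ≤ $150,000, so Category A applies.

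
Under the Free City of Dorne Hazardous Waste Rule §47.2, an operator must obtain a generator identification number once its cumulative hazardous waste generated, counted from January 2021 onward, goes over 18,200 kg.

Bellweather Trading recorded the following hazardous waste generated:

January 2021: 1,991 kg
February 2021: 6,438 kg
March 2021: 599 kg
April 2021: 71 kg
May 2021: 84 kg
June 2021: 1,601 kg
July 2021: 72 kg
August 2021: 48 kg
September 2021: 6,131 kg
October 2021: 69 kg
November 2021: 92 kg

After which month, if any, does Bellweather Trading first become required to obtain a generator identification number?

Through January 2021: 1,991 kg
Through February 2021: 8,429 kg
Through March 2021: 9,028 kg
Through April 2021: 9,099 kg
Through May 2021: 9,183 kg
Through June 2021: 10,784 kg
Through July 2021: 10,856 kg
Through August 2021: 10,904 kg
Through September 2021: 17,035 kg
Through October 2021: 17,104 kg
Through November 2021: 17,196 kg
Final cumulative total 17,196 kg ≤ 18,200 kg; the threshold is never exceeded.

Not triggered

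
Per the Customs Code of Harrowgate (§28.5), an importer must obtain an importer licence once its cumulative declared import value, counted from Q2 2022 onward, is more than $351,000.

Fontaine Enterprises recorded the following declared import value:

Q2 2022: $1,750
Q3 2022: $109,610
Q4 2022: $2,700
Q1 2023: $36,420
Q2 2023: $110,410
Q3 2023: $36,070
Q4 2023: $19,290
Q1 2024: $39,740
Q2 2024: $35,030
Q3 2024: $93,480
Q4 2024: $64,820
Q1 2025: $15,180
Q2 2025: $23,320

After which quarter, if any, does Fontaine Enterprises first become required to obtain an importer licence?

Through Q2 2022: $1,750
Through Q3 2022: $111,360
Through Q4 2022: $114,060
Through Q1 2023: $150,480
Through Q2 2023: $260,890
Through Q3 2023: $296,960
Through Q4 2023: $316,250
Through Q1 2024: $355,990 ← exceeds threshold

Q1 2024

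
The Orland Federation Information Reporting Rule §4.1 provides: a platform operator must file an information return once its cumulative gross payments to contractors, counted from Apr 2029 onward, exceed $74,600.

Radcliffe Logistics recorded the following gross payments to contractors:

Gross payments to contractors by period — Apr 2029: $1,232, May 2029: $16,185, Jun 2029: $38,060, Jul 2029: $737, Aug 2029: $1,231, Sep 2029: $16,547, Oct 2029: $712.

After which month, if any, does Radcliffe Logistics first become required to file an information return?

Through Apr 2029: $1,232
Through May 2029: $17,417
Through Jun 2029: $55,477
Through Jul 2029: $56,214
Through Aug 2029: $57,445
Through Sep 2029: $73,992
Through Oct 2029: $74,704 ← exceeds threshold

Oct 2029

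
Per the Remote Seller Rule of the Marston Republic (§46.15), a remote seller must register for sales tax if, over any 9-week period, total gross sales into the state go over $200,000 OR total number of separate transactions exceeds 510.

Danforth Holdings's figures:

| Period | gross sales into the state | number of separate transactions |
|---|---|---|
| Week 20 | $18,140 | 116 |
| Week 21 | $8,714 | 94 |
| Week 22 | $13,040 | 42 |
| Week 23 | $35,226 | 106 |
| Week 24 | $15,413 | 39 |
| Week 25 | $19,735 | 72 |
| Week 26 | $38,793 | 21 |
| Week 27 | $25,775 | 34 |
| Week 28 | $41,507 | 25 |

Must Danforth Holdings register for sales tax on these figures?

Yes

Total gross sales into the state: $18,140 + $8,714 + $13,040 + $35,226 + $15,413 + $19,735 + $38,793 + $25,775 + $41,507 = $216,343 (> $200,000).
Total number of separate transactions: 116 + 94 + 42 + 106 + 39 + 72 + 21 + 34 + 25 = 549 (> 510).
The test is 'or': at least one threshold is exceeded.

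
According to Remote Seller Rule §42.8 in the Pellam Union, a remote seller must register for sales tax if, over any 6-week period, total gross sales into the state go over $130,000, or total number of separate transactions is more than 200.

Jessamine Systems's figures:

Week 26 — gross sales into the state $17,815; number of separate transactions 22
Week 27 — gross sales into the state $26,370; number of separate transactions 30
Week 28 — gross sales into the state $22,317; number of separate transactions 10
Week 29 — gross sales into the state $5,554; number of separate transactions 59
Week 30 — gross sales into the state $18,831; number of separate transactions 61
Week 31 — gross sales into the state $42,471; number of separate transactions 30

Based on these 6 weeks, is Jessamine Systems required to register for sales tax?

Total gross sales into the state: $17,815 + $26,370 + $22,317 + $5,554 + $18,831 + $42,471 = $133,358 (> $130,000).
Total number of separate transactions: 22 + 30 + 10 + 59 + 61 + 30 = 212 (> 200).
The test is 'or': at least one threshold is exceeded.

Yes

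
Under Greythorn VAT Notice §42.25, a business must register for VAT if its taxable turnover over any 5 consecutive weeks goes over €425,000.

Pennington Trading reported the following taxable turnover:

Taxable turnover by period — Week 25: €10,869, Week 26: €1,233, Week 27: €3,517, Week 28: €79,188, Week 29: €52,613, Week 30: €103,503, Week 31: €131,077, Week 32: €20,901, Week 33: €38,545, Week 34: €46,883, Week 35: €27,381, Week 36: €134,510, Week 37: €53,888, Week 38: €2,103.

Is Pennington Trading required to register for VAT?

No

Week 25–Week 29: €10,869 + €1,233 + €3,517 + €79,188 + €52,613 = €147,420 (under)
Week 26–Week 30: €1,233 + €3,517 + €79,188 + €52,613 + €103,503 = €240,054 (under)
Week 27–Week 31: €3,517 + €79,188 + €52,613 + €103,503 + €131,077 = €369,898 (under)
Week 28–Week 32: €79,188 + €52,613 + €103,503 + €131,077 + €20,901 = €387,282 (under)
Week 29–Week 33: €52,613 + €103,503 + €131,077 + €20,901 + €38,545 = €346,639 (under)
Week 30–Week 34: €103,503 + €131,077 + €20,901 + €38,545 + €46,883 = €340,909 (under)
Week 31–Week 35: €131,077 + €20,901 + €38,545 + €46,883 + €27,381 = €264,787 (under)
Week 32–Week 36: €20,901 + €38,545 + €46,883 + €27,381 + €134,510 = €268,220 (under)
Week 33–Week 37: €38,545 + €46,883 + €27,381 + €134,510 + €53,888 = €301,207 (under)
Week 34–Week 38: €46,883 + €27,381 + €134,510 + €53,888 + €2,103 = €264,765 (under)
No window exceeds €425,000.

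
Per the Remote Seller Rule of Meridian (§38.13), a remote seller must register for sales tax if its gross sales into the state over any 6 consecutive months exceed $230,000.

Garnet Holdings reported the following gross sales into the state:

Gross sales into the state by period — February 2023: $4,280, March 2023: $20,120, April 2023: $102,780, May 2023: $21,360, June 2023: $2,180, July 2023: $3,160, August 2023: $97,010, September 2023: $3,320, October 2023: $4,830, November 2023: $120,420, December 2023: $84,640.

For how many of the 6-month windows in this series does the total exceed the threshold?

February 2023–July 2023: $4,280 + $20,120 + $102,780 + $21,360 + $2,180 + $3,160 = $153,880 (under)
March 2023–August 2023: $20,120 + $102,780 + $21,360 + $2,180 + $3,160 + $97,010 = $246,610 (over)
April 2023–September 2023: $102,780 + $21,360 + $2,180 + $3,160 + $97,010 + $3,320 = $229,810 (under)
May 2023–October 2023: $21,360 + $2,180 + $3,160 + $97,010 + $3,320 + $4,830 = $131,860 (under)
June 2023–November 2023: $2,180 + $3,160 + $97,010 + $3,320 + $4,830 + $120,420 = $230,920 (over)
July 2023–December 2023: $3,160 + $97,010 + $3,320 + $4,830 + $120,420 + $84,640 = $313,380 (over)
3 windows exceed the threshold.

3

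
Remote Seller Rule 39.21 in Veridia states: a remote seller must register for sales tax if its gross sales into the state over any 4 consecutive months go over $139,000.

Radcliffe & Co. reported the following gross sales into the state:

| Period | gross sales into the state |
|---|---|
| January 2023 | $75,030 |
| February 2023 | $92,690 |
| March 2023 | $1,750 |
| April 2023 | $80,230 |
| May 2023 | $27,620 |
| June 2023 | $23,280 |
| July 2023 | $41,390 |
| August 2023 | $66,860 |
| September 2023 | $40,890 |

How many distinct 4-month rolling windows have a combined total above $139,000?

5

January 2023–April 2023: $75,030 + $92,690 + $1,750 + $80,230 = $249,700 (over)
February 2023–May 2023: $92,690 + $1,750 + $80,230 + $27,620 = $202,290 (over)
March 2023–June 2023: $1,750 + $80,230 + $27,620 + $23,280 = $132,880 (under)
April 2023–July 2023: $80,230 + $27,620 + $23,280 + $41,390 = $172,520 (over)
May 2023–August 2023: $27,620 + $23,280 + $41,390 + $66,860 = $159,150 (over)
June 2023–September 2023: $23,280 + $41,390 + $66,860 + $40,890 = $172,420 (over)
5 windows exceed the threshold.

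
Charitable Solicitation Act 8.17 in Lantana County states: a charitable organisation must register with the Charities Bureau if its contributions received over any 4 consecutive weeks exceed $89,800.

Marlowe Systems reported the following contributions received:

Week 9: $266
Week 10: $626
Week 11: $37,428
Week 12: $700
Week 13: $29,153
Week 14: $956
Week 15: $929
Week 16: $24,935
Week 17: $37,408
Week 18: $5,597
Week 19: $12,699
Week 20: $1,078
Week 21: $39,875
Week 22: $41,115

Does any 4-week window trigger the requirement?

Week 9–Week 12: $266 + $626 + $37,428 + $700 = $39,020 (under)
Week 10–Week 13: $626 + $37,428 + $700 + $29,153 = $67,907 (under)
Week 11–Week 14: $37,428 + $700 + $29,153 + $956 = $68,237 (under)
Week 12–Week 15: $700 + $29,153 + $956 + $929 = $31,738 (under)
Week 13–Week 16: $29,153 + $956 + $929 + $24,935 = $55,973 (under)
Week 14–Week 17: $956 + $929 + $24,935 + $37,408 = $64,228 (under)
Week 15–Week 18: $929 + $24,935 + $37,408 + $5,597 = $68,869 (under)
Week 16–Week 19: $24,935 + $37,408 + $5,597 + $12,699 = $80,639 (under)
Week 17–Week 20: $37,408 + $5,597 + $12,699 + $1,078 = $56,782 (under)
Week 18–Week 21: $5,597 + $12,699 + $1,078 + $39,875 = $59,249 (under)
Week 19–Week 22: $12,699 + $1,078 + $39,875 + $41,115 = $94,767 (over)
At least one window exceeds $89,800.

Yes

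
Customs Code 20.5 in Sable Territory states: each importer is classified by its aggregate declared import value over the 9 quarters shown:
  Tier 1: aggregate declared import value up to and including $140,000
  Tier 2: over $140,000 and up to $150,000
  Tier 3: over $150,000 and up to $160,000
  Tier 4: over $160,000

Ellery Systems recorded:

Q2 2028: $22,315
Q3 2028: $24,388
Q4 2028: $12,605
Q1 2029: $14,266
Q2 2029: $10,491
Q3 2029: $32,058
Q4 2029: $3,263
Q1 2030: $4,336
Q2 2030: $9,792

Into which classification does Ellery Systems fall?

Aggregate declared import value: $22,315 + $24,388 + $12,605 + $14,266 + $10,491 + $32,058 + $3,263 + $4,336 + $9,792 = $133,514.
$133,514 ≤ $140,000, so Tier 1 applies.

Tier 1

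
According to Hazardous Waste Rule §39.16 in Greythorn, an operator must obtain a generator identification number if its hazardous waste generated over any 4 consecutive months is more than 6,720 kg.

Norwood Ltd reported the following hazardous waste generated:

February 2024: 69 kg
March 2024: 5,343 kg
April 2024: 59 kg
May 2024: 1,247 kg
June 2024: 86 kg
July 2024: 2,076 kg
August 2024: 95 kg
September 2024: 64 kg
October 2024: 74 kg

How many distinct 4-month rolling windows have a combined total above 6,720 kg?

1

February 2024–May 2024: 69 kg + 5,343 kg + 59 kg + 1,247 kg = 6,718 kg (under)
March 2024–June 2024: 5,343 kg + 59 kg + 1,247 kg + 86 kg = 6,735 kg (over)
April 2024–July 2024: 59 kg + 1,247 kg + 86 kg + 2,076 kg = 3,468 kg (under)
May 2024–August 2024: 1,247 kg + 86 kg + 2,076 kg + 95 kg = 3,504 kg (under)
June 2024–September 2024: 86 kg + 2,076 kg + 95 kg + 64 kg = 2,321 kg (under)
July 2024–October 2024: 2,076 kg + 95 kg + 64 kg + 74 kg = 2,309 kg (under)
1 window exceeds the threshold.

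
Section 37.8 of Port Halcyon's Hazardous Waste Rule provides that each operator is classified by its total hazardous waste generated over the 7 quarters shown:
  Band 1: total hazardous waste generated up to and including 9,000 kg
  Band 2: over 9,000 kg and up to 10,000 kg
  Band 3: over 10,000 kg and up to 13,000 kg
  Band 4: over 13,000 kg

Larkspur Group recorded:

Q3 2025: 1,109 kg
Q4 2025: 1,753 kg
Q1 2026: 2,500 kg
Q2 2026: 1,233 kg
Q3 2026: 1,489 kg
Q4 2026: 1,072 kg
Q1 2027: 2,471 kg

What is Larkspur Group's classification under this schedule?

Total hazardous waste generated: 1,109 kg + 1,753 kg + 2,500 kg + 1,233 kg + 1,489 kg + 1,072 kg + 2,471 kg = 11,627 kg.
10,000 kg < 11,627 kg ≤ 13,000 kg, so Band 3 applies.

Band 3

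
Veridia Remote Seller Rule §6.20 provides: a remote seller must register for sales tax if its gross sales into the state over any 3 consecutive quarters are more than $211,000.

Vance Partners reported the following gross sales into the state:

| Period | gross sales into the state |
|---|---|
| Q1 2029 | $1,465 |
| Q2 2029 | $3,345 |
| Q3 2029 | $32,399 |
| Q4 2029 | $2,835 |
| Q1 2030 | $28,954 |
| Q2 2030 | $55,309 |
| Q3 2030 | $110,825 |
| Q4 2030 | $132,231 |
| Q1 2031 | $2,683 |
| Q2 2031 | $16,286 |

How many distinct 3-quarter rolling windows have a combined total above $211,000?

Q1 2029–Q3 2029: $1,465 + $3,345 + $32,399 = $37,209 (under)
Q2 2029–Q4 2029: $3,345 + $32,399 + $2,835 = $38,579 (under)
Q3 2029–Q1 2030: $32,399 + $2,835 + $28,954 = $64,188 (under)
Q4 2029–Q2 2030: $2,835 + $28,954 + $55,309 = $87,098 (under)
Q1 2030–Q3 2030: $28,954 + $55,309 + $110,825 = $195,088 (under)
Q2 2030–Q4 2030: $55,309 + $110,825 + $132,231 = $298,365 (over)
Q3 2030–Q1 2031: $110,825 + $132,231 + $2,683 = $245,739 (over)
Q4 2030–Q2 2031: $132,231 + $2,683 + $16,286 = $151,200 (under)
2 windows exceed the threshold.

2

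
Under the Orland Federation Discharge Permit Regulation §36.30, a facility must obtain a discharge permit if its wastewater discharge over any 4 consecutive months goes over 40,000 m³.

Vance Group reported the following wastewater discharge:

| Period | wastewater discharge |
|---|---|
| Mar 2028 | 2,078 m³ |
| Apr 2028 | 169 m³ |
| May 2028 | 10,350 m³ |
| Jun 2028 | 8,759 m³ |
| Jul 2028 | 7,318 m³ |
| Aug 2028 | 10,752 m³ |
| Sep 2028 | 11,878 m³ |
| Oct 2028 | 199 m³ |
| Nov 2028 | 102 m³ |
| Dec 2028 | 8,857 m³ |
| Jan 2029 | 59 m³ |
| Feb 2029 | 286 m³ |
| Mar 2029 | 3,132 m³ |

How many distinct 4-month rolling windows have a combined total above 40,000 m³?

0

Mar 2028–Jun 2028: 2,078 m³ + 169 m³ + 10,350 m³ + 8,759 m³ = 21,356 m³ (under)
Apr 2028–Jul 2028: 169 m³ + 10,350 m³ + 8,759 m³ + 7,318 m³ = 26,596 m³ (under)
May 2028–Aug 2028: 10,350 m³ + 8,759 m³ + 7,318 m³ + 10,752 m³ = 37,179 m³ (under)
Jun 2028–Sep 2028: 8,759 m³ + 7,318 m³ + 10,752 m³ + 11,878 m³ = 38,707 m³ (under)
Jul 2028–Oct 2028: 7,318 m³ + 10,752 m³ + 11,878 m³ + 199 m³ = 30,147 m³ (under)
Aug 2028–Nov 2028: 10,752 m³ + 11,878 m³ + 199 m³ + 102 m³ = 22,931 m³ (under)
Sep 2028–Dec 2028: 11,878 m³ + 199 m³ + 102 m³ + 8,857 m³ = 21,036 m³ (under)
Oct 2028–Jan 2029: 199 m³ + 102 m³ + 8,857 m³ + 59 m³ = 9,217 m³ (under)
Nov 2028–Feb 2029: 102 m³ + 8,857 m³ + 59 m³ + 286 m³ = 9,304 m³ (under)
Dec 2028–Mar 2029: 8,857 m³ + 59 m³ + 286 m³ + 3,132 m³ = 12,334 m³ (under)
0 windows exceed the threshold.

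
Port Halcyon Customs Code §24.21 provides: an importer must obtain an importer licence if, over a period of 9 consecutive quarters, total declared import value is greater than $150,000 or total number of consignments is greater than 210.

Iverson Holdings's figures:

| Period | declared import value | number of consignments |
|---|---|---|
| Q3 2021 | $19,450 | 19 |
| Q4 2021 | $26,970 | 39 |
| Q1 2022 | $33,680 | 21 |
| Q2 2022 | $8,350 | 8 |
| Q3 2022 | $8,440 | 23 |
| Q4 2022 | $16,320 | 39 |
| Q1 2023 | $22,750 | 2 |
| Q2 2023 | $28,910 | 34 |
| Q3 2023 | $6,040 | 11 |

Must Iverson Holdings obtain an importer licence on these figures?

Total declared import value: $19,450 + $26,970 + $33,680 + $8,350 + $8,440 + $16,320 + $22,750 + $28,910 + $6,040 = $170,910 (> $150,000).
Total number of consignments: 19 + 39 + 21 + 8 + 23 + 39 + 2 + 34 + 11 = 196 (≤ 210).
The test is 'or': at least one threshold is exceeded.

Yes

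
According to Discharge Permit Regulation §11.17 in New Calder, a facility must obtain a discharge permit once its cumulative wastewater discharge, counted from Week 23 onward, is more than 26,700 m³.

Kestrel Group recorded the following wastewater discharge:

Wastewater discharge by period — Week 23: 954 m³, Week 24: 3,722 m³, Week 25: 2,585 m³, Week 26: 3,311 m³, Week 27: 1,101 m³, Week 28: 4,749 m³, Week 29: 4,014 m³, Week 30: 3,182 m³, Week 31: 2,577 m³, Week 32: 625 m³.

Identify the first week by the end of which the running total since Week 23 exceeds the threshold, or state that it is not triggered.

Week 32

Through Week 23: 954 m³
Through Week 24: 4,676 m³
Through Week 25: 7,261 m³
Through Week 26: 10,572 m³
Through Week 27: 11,673 m³
Through Week 28: 16,422 m³
Through Week 29: 20,436 m³
Through Week 30: 23,618 m³
Through Week 31: 26,195 m³
Through Week 32: 26,820 m³ ← exceeds threshold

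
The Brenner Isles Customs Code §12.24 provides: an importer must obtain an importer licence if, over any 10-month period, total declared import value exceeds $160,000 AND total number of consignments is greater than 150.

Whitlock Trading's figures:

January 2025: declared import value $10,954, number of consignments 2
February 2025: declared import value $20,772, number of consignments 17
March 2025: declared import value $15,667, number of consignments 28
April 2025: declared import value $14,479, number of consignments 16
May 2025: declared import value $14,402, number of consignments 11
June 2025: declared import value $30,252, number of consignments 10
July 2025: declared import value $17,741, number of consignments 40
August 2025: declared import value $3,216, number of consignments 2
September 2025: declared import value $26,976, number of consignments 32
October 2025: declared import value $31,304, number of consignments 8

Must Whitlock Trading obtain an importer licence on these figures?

Yes

Total declared import value: $10,954 + $20,772 + $15,667 + $14,479 + $14,402 + $30,252 + $17,741 + $3,216 + $26,976 + $31,304 = $185,763 (> $160,000).
Total number of consignments: 2 + 17 + 28 + 16 + 11 + 10 + 40 + 2 + 32 + 8 = 166 (> 150).
The test is 'and': both thresholds are exceeded.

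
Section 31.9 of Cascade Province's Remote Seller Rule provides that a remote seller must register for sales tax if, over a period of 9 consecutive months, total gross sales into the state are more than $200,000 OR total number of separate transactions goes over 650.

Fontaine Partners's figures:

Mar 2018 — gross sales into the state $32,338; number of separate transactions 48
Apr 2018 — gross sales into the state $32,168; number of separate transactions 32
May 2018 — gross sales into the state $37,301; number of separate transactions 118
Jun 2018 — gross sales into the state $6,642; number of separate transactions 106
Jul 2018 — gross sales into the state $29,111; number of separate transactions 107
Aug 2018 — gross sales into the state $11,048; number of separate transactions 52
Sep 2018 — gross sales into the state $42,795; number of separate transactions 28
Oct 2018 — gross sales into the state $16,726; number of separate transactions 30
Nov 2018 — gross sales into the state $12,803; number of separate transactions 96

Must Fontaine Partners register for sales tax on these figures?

Yes

Total gross sales into the state: $32,338 + $32,168 + $37,301 + $6,642 + $29,111 + $11,048 + $42,795 + $16,726 + $12,803 = $220,932 (> $200,000).
Total number of separate transactions: 48 + 32 + 118 + 106 + 107 + 52 + 28 + 30 + 96 = 617 (≤ 650).
The test is 'or': at least one threshold is exceeded.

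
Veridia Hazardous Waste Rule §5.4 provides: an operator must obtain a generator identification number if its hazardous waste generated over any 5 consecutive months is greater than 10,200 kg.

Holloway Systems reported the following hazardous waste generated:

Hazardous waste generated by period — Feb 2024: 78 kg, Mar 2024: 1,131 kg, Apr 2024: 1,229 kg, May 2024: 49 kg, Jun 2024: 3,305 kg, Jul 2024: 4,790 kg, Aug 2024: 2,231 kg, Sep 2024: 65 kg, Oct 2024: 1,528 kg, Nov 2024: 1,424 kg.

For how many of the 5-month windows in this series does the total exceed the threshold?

Feb 2024–Jun 2024: 78 kg + 1,131 kg + 1,229 kg + 49 kg + 3,305 kg = 5,792 kg (under)
Mar 2024–Jul 2024: 1,131 kg + 1,229 kg + 49 kg + 3,305 kg + 4,790 kg = 10,504 kg (over)
Apr 2024–Aug 2024: 1,229 kg + 49 kg + 3,305 kg + 4,790 kg + 2,231 kg = 11,604 kg (over)
May 2024–Sep 2024: 49 kg + 3,305 kg + 4,790 kg + 2,231 kg + 65 kg = 10,440 kg (over)
Jun 2024–Oct 2024: 3,305 kg + 4,790 kg + 2,231 kg + 65 kg + 1,528 kg = 11,919 kg (over)
Jul 2024–Nov 2024: 4,790 kg + 2,231 kg + 65 kg + 1,528 kg + 1,424 kg = 10,038 kg (under)
4 windows exceed the threshold.

4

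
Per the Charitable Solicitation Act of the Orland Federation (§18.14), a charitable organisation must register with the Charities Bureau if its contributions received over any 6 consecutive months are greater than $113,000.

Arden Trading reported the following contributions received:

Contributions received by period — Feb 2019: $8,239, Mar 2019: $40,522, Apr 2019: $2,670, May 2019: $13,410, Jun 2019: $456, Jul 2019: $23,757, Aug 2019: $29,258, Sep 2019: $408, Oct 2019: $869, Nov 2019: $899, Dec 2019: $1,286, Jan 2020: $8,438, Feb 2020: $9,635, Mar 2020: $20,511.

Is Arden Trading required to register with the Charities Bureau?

No

Feb 2019–Jul 2019: $8,239 + $40,522 + $2,670 + $13,410 + $456 + $23,757 = $89,054 (under)
Mar 2019–Aug 2019: $40,522 + $2,670 + $13,410 + $456 + $23,757 + $29,258 = $110,073 (under)
Apr 2019–Sep 2019: $2,670 + $13,410 + $456 + $23,757 + $29,258 + $408 = $69,959 (under)
May 2019–Oct 2019: $13,410 + $456 + $23,757 + $29,258 + $408 + $869 = $68,158 (under)
Jun 2019–Nov 2019: $456 + $23,757 + $29,258 + $408 + $869 + $899 = $55,647 (under)
Jul 2019–Dec 2019: $23,757 + $29,258 + $408 + $869 + $899 + $1,286 = $56,477 (under)
Aug 2019–Jan 2020: $29,258 + $408 + $869 + $899 + $1,286 + $8,438 = $41,158 (under)
Sep 2019–Feb 2020: $408 + $869 + $899 + $1,286 + $8,438 + $9,635 = $21,535 (under)
Oct 2019–Mar 2020: $869 + $899 + $1,286 + $8,438 + $9,635 + $20,511 = $41,638 (under)
No window exceeds $113,000.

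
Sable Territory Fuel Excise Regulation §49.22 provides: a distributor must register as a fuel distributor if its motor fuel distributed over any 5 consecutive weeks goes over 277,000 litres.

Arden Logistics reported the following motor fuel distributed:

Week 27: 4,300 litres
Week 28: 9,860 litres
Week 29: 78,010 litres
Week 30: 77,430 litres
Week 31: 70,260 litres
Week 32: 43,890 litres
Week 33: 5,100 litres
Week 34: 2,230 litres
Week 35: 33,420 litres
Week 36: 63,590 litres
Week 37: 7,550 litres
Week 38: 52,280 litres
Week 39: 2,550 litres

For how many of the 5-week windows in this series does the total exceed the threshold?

Week 27–Week 31: 4,300 litres + 9,860 litres + 78,010 litres + 77,430 litres + 70,260 litres = 239,860 litres (under)
Week 28–Week 32: 9,860 litres + 78,010 litres + 77,430 litres + 70,260 litres + 43,890 litres = 279,450 litres (over)
Week 29–Week 33: 78,010 litres + 77,430 litres + 70,260 litres + 43,890 litres + 5,100 litres = 274,690 litres (under)
Week 30–Week 34: 77,430 litres + 70,260 litres + 43,890 litres + 5,100 litres + 2,230 litres = 198,910 litres (under)
Week 31–Week 35: 70,260 litres + 43,890 litres + 5,100 litres + 2,230 litres + 33,420 litres = 154,900 litres (under)
Week 32–Week 36: 43,890 litres + 5,100 litres + 2,230 litres + 33,420 litres + 63,590 litres = 148,230 litres (under)
Week 33–Week 37: 5,100 litres + 2,230 litres + 33,420 litres + 63,590 litres + 7,550 litres = 111,890 litres (under)
Week 34–Week 38: 2,230 litres + 33,420 litres + 63,590 litres + 7,550 litres + 52,280 litres = 159,070 litres (under)
Week 35–Week 39: 33,420 litres + 63,590 litres + 7,550 litres + 52,280 litres + 2,550 litres = 159,390 litres (under)
1 window exceeds the threshold.

1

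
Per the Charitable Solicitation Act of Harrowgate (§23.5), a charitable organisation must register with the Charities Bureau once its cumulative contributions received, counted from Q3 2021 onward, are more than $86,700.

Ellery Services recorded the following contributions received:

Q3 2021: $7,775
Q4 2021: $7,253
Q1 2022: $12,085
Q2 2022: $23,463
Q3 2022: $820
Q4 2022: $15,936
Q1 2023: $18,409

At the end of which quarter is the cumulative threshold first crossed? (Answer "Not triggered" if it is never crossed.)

Through Q3 2021: $7,775
Through Q4 2021: $15,028
Through Q1 2022: $27,113
Through Q2 2022: $50,576
Through Q3 2022: $51,396
Through Q4 2022: $67,332
Through Q1 2023: $85,741
Final cumulative total $85,741 ≤ $86,700; the threshold is never exceeded.

Not triggered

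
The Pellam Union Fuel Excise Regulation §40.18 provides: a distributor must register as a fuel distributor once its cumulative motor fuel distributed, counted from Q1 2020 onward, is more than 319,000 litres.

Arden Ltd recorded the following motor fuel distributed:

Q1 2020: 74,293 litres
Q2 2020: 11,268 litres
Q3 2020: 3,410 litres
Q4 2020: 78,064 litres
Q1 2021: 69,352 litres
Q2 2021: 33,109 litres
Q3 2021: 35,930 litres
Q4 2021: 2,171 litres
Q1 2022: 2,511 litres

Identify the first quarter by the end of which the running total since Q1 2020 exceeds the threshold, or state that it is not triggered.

Not triggered

Through Q1 2020: 74,293 litres
Through Q2 2020: 85,561 litres
Through Q3 2020: 88,971 litres
Through Q4 2020: 167,035 litres
Through Q1 2021: 236,387 litres
Through Q2 2021: 269,496 litres
Through Q3 2021: 305,426 litres
Through Q4 2021: 307,597 litres
Through Q1 2022: 310,108 litres
Final cumulative total 310,108 litres ≤ 319,000 litres; the threshold is never exceeded.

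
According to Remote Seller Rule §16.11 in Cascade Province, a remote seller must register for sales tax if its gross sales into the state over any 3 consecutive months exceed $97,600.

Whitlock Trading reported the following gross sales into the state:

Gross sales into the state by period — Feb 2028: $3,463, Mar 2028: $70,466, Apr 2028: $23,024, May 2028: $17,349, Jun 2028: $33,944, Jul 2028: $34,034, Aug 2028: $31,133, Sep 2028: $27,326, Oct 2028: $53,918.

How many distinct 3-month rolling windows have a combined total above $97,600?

3

Feb 2028–Apr 2028: $3,463 + $70,466 + $23,024 = $96,953 (under)
Mar 2028–May 2028: $70,466 + $23,024 + $17,349 = $110,839 (over)
Apr 2028–Jun 2028: $23,024 + $17,349 + $33,944 = $74,317 (under)
May 2028–Jul 2028: $17,349 + $33,944 + $34,034 = $85,327 (under)
Jun 2028–Aug 2028: $33,944 + $34,034 + $31,133 = $99,111 (over)
Jul 2028–Sep 2028: $34,034 + $31,133 + $27,326 = $92,493 (under)
Aug 2028–Oct 2028: $31,133 + $27,326 + $53,918 = $112,377 (over)
3 windows exceed the threshold.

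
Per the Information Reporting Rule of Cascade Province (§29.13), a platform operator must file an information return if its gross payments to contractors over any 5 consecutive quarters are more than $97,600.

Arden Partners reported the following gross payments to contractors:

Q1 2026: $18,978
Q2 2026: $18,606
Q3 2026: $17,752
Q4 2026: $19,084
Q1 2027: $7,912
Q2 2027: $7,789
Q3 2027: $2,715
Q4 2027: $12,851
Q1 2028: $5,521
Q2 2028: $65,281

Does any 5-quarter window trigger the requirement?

No

Q1 2026–Q1 2027: $18,978 + $18,606 + $17,752 + $19,084 + $7,912 = $82,332 (under)
Q2 2026–Q2 2027: $18,606 + $17,752 + $19,084 + $7,912 + $7,789 = $71,143 (under)
Q3 2026–Q3 2027: $17,752 + $19,084 + $7,912 + $7,789 + $2,715 = $55,252 (under)
Q4 2026–Q4 2027: $19,084 + $7,912 + $7,789 + $2,715 + $12,851 = $50,351 (under)
Q1 2027–Q1 2028: $7,912 + $7,789 + $2,715 + $12,851 + $5,521 = $36,788 (under)
Q2 2027–Q2 2028: $7,789 + $2,715 + $12,851 + $5,521 + $65,281 = $94,157 (under)
No window exceeds $97,600.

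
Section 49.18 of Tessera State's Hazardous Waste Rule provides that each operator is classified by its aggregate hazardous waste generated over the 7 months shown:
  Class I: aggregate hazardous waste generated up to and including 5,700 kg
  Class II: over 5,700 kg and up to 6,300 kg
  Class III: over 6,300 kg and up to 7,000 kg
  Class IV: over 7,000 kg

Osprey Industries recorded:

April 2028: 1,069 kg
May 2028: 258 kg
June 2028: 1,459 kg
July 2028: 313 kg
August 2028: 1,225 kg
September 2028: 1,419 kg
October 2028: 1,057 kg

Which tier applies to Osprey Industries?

Class III

Aggregate hazardous waste generated: 1,069 kg + 258 kg + 1,459 kg + 313 kg + 1,225 kg + 1,419 kg + 1,057 kg = 6,800 kg.
6,300 kg < 6,800 kg ≤ 7,000 kg, so Class III applies.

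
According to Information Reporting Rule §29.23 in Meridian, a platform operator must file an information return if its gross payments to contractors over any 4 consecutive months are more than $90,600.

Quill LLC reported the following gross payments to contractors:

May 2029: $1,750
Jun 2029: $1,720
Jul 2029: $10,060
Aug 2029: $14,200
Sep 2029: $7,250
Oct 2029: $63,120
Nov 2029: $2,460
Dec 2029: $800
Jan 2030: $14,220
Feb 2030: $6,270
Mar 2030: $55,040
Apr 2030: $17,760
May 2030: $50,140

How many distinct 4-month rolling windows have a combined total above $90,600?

3

May 2029–Aug 2029: $1,750 + $1,720 + $10,060 + $14,200 = $27,730 (under)
Jun 2029–Sep 2029: $1,720 + $10,060 + $14,200 + $7,250 = $33,230 (under)
Jul 2029–Oct 2029: $10,060 + $14,200 + $7,250 + $63,120 = $94,630 (over)
Aug 2029–Nov 2029: $14,200 + $7,250 + $63,120 + $2,460 = $87,030 (under)
Sep 2029–Dec 2029: $7,250 + $63,120 + $2,460 + $800 = $73,630 (under)
Oct 2029–Jan 2030: $63,120 + $2,460 + $800 + $14,220 = $80,600 (under)
Nov 2029–Feb 2030: $2,460 + $800 + $14,220 + $6,270 = $23,750 (under)
Dec 2029–Mar 2030: $800 + $14,220 + $6,270 + $55,040 = $76,330 (under)
Jan 2030–Apr 2030: $14,220 + $6,270 + $55,040 + $17,760 = $93,290 (over)
Feb 2030–May 2030: $6,270 + $55,040 + $17,760 + $50,140 = $129,210 (over)
3 windows exceed the threshold.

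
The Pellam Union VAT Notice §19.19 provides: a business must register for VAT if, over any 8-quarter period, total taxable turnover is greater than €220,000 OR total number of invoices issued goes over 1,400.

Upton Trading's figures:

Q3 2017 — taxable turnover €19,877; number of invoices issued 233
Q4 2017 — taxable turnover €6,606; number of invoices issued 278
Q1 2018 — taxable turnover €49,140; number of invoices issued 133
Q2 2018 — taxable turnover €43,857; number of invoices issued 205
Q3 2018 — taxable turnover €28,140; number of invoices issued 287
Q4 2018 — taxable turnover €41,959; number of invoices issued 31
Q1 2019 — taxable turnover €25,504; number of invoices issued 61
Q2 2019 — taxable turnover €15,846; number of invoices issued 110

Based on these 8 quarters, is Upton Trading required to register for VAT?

Yes

Total taxable turnover: €19,877 + €6,606 + €49,140 + €43,857 + €28,140 + €41,959 + €25,504 + €15,846 = €230,929 (> €220,000).
Total number of invoices issued: 233 + 278 + 133 + 205 + 287 + 31 + 61 + 110 = 1,338 (≤ 1,400).
The test is 'or': at least one threshold is exceeded.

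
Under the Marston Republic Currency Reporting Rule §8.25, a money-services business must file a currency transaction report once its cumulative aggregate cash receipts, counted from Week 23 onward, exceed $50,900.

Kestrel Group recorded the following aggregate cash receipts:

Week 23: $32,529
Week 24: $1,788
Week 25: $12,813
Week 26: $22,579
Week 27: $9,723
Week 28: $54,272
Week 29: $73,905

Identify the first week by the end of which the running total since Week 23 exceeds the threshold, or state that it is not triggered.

Week 26

Through Week 23: $32,529
Through Week 24: $34,317
Through Week 25: $47,130
Through Week 26: $69,709 ← exceeds threshold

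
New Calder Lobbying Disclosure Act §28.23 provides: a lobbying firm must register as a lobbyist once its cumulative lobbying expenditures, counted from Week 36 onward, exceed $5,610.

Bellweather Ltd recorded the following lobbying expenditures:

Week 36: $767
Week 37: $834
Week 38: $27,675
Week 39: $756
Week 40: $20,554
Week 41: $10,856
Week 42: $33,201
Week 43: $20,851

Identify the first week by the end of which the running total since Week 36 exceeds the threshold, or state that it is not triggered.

Through Week 36: $767
Through Week 37: $1,601
Through Week 38: $29,276 ← exceeds threshold

Week 38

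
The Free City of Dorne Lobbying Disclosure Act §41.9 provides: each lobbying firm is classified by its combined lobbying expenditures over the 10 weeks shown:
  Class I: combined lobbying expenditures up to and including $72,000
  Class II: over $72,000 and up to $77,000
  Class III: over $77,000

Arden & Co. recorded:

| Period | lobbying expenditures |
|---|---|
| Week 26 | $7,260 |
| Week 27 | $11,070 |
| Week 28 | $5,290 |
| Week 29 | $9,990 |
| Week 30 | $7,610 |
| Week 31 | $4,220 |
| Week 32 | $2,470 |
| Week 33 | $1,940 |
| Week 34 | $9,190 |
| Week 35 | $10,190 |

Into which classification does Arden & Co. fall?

Class I

Combined lobbying expenditures: $7,260 + $11,070 + $5,290 + $9,990 + $7,610 + $4,220 + $2,470 + $1,940 + $9,190 + $10,190 = $69,230.
$69,230 ≤ $72,000, so Class I applies.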